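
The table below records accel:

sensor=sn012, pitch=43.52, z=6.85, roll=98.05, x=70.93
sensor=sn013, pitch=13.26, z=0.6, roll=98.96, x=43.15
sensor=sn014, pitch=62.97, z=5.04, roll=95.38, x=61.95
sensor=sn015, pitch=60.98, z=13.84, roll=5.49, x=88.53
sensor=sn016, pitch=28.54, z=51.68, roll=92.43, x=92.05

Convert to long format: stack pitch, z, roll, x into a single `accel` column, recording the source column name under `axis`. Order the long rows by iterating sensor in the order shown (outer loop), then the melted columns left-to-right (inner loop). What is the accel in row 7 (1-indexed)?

98.96

20 rows total (5 × 4). Row 7: index ⌊(7-1)/4⌋ = 1 into sensor → sn013; (7-1) mod 4 = 2 into the melted columns → roll.
So row 7 is (sn013, roll, 98.96); accel = 98.96.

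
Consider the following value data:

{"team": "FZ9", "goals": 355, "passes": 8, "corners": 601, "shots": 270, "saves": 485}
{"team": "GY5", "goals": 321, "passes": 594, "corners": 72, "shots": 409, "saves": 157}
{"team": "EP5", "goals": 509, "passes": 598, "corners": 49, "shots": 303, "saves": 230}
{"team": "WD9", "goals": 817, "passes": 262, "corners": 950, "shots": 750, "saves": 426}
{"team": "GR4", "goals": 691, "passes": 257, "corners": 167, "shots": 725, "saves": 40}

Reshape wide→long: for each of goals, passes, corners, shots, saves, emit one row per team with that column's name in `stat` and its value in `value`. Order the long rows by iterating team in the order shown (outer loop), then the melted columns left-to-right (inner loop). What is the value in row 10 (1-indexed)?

157

25 rows total (5 × 5). Row 10: index ⌊(10-1)/5⌋ = 1 into team → GY5; (10-1) mod 5 = 4 into the melted columns → saves.
So row 10 is (GY5, saves, 157); value = 157.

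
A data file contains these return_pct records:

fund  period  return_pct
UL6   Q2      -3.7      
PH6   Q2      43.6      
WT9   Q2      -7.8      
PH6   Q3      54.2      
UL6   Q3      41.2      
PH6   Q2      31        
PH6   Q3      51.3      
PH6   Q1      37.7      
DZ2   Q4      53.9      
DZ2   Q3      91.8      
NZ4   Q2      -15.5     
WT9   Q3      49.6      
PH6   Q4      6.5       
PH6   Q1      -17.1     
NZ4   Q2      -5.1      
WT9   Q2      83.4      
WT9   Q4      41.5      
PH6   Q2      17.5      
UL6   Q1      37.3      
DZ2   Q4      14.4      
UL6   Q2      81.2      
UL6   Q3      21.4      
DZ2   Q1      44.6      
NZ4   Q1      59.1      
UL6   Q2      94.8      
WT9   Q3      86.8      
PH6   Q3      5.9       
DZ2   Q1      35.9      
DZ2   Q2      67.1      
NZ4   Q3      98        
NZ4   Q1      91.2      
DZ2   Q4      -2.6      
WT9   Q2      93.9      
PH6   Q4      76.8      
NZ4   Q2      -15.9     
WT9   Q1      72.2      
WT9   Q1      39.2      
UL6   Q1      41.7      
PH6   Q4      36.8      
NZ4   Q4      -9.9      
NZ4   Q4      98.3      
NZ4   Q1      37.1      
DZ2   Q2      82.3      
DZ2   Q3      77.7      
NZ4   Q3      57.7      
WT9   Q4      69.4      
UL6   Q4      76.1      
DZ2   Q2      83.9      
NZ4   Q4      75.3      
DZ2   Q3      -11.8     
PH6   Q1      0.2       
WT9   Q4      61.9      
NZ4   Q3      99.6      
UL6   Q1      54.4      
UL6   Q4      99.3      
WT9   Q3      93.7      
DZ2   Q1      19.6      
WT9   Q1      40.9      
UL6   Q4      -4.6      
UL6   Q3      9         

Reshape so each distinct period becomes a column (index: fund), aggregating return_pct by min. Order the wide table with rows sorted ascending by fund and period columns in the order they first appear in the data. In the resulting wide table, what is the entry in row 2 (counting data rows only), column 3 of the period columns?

37.1

With rows sorted ascending by fund, row 2 is fund=NZ4. period columns in first-appearance order: Q2, Q3, Q1, Q4; column 3 is Q1.
Long rows with fund=NZ4, period=Q1: min(59.1, 91.2, 37.1) = 37.1.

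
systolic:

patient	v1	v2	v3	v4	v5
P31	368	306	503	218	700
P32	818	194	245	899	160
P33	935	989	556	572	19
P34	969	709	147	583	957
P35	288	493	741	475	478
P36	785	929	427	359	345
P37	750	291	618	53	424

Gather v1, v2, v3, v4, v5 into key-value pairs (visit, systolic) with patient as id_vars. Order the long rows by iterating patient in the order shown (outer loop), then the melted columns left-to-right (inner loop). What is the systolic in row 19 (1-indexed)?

35 rows total (7 × 5). Row 19: index ⌊(19-1)/5⌋ = 3 into patient → P34; (19-1) mod 5 = 3 into the melted columns → v4.
So row 19 is (P34, v4, 583); systolic = 583.

583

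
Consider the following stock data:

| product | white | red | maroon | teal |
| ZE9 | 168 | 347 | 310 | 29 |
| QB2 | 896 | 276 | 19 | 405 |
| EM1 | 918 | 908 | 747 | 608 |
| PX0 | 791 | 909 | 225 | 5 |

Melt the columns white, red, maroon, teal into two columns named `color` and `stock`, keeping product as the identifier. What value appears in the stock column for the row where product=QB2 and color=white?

896

Unpivoting turns each (product, wide-column) pair into one long row.
The wide cell at row QB2, column white holds 896, so the long row (QB2, white) has stock=896.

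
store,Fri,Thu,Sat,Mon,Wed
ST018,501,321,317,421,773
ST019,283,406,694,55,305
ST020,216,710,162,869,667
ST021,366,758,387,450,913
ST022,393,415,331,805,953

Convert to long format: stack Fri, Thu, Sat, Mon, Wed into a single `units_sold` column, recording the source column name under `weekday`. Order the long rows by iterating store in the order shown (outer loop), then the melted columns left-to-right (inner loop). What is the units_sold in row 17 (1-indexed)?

25 rows total (5 × 5). Row 17: index ⌊(17-1)/5⌋ = 3 into store → ST021; (17-1) mod 5 = 1 into the melted columns → Thu.
So row 17 is (ST021, Thu, 758); units_sold = 758.

758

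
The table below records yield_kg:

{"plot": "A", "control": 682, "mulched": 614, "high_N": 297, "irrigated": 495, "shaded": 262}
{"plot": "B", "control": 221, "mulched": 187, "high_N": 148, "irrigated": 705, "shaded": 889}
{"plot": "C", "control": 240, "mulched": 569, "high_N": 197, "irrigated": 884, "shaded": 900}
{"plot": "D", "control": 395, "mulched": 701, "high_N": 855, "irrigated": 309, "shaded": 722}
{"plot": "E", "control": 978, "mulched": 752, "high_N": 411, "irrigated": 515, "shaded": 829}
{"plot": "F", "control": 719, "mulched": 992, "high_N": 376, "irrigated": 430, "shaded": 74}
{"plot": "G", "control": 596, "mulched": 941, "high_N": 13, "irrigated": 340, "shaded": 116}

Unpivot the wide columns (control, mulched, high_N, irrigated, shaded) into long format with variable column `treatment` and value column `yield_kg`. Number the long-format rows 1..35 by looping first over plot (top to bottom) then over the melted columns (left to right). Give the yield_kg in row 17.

701

35 rows total (7 × 5). Row 17: index ⌊(17-1)/5⌋ = 3 into plot → D; (17-1) mod 5 = 1 into the melted columns → mulched.
So row 17 is (D, mulched, 701); yield_kg = 701.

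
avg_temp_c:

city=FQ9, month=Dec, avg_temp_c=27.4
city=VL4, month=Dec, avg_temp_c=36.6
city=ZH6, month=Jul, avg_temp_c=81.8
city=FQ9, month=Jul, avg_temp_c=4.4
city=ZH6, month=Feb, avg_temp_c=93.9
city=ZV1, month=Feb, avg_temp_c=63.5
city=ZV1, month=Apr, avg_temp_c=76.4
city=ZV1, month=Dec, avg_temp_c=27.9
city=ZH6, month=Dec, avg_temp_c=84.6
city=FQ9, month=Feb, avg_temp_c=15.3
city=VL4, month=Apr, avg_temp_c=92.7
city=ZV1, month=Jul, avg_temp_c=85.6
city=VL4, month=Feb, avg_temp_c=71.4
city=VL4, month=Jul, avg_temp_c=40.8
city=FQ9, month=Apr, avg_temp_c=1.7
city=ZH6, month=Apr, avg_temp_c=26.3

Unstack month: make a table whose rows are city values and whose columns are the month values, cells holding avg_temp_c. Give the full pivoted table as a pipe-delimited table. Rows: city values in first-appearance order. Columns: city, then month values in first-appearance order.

| city | Dec | Jul | Feb | Apr |
| FQ9 | 27.4 | 4.4 | 15.3 | 1.7 |
| VL4 | 36.6 | 40.8 | 71.4 | 92.7 |
| ZH6 | 84.6 | 81.8 | 93.9 | 26.3 |
| ZV1 | 27.9 | 85.6 | 63.5 | 76.4 |

Columns: city plus the 4 distinct month values (Dec, Jul, Feb, Apr).
For example, row FQ9 column Dec takes avg_temp_c=27.4 from the long row (FQ9, Dec).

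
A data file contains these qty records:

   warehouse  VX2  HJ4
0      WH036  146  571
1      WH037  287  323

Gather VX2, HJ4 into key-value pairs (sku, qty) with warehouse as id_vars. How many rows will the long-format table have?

2 warehouse values × 2 melted columns = 4 rows.

4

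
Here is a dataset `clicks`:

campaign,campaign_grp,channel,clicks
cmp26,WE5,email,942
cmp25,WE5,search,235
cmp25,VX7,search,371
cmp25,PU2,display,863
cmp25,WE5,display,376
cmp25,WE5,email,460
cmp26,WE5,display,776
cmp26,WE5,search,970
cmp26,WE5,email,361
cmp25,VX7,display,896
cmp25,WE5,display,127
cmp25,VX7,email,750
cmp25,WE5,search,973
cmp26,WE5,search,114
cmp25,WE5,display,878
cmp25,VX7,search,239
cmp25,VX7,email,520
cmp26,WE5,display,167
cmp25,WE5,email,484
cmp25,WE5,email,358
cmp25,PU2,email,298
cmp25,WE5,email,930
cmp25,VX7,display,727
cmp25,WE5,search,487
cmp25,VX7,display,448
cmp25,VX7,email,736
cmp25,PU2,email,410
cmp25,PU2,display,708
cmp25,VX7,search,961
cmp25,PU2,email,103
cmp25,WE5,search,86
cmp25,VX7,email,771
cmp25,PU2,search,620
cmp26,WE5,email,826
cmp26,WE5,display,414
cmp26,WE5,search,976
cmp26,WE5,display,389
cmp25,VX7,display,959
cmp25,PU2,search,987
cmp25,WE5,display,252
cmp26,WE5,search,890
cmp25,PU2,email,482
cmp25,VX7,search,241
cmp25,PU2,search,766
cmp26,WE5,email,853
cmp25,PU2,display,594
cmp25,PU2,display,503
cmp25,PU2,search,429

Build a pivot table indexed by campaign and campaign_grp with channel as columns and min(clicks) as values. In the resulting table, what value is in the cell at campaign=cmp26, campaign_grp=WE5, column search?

114

Rows with campaign=cmp26, campaign_grp=WE5 and channel=search: clicks values are 970, 114, 976, 890.
min(970, 114, 976, 890) = 114.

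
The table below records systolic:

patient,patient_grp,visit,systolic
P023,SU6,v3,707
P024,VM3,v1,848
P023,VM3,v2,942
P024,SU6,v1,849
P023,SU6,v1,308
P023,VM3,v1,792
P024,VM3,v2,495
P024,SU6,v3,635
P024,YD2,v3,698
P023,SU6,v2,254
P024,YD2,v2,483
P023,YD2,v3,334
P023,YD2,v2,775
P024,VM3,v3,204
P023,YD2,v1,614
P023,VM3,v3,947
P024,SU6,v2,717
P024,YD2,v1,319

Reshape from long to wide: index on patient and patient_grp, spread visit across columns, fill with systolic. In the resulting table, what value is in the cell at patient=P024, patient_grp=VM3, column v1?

Wide layout: rows indexed by patient and patient_grp, columns are the 3 distinct visit values (v3, v1, v2).
Cell (patient=P024, patient_grp=VM3, visit=v1) draws from the long row where patient=P024, patient_grp=VM3 and visit=v1, which has systolic=848.

848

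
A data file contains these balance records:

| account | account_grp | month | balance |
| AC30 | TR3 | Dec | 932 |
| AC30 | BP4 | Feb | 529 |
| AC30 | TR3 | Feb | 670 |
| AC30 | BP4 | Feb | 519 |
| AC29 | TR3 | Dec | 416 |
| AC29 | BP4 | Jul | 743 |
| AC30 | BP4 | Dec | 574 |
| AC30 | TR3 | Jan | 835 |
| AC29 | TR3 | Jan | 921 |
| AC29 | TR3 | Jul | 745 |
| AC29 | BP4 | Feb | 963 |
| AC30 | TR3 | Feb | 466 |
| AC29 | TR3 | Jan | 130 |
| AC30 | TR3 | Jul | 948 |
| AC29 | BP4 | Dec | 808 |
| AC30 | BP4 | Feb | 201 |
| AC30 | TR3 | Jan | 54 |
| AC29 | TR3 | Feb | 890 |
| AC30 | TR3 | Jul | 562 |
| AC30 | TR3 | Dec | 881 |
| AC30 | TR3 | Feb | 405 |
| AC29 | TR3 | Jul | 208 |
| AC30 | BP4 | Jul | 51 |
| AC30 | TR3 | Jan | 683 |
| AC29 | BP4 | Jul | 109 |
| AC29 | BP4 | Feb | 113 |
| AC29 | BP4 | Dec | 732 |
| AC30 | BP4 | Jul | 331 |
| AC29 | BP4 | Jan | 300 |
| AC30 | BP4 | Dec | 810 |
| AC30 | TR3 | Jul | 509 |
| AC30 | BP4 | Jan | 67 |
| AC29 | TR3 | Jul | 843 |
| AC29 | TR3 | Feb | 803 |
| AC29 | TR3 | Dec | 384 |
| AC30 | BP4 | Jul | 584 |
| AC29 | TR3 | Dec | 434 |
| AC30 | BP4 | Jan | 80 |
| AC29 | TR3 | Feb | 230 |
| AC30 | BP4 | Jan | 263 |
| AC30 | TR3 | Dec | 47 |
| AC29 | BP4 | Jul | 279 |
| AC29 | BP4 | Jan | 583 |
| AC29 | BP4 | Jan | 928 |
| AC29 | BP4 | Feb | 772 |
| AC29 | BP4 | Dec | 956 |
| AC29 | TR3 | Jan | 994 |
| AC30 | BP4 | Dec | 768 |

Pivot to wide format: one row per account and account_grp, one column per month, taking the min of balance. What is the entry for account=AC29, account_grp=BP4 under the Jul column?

109

Rows with account=AC29, account_grp=BP4 and month=Jul: balance values are 743, 109, 279.
min(743, 109, 279) = 109.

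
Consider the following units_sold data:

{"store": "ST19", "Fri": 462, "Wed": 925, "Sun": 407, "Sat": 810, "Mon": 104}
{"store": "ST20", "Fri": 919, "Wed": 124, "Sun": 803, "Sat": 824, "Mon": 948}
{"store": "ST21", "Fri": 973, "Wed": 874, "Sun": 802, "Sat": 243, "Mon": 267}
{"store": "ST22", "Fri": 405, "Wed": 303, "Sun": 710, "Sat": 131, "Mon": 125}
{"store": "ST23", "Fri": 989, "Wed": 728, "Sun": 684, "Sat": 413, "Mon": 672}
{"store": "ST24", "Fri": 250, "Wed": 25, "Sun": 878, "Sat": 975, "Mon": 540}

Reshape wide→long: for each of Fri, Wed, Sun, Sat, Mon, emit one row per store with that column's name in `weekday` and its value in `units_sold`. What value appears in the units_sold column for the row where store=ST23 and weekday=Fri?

Unpivoting turns each (store, wide-column) pair into one long row.
The wide cell at row ST23, column Fri holds 989, so the long row (ST23, Fri) has units_sold=989.

989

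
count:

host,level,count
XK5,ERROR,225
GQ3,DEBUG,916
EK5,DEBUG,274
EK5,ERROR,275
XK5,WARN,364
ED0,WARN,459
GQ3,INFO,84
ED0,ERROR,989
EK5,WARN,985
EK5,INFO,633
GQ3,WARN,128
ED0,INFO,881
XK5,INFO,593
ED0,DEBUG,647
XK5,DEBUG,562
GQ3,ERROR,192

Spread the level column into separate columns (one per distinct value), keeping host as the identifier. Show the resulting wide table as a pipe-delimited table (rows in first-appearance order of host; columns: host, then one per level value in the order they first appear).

| host | ERROR | DEBUG | WARN | INFO |
| XK5 | 225 | 562 | 364 | 593 |
| GQ3 | 192 | 916 | 128 | 84 |
| EK5 | 275 | 274 | 985 | 633 |
| ED0 | 989 | 647 | 459 | 881 |

Columns: host plus the 4 distinct level values (ERROR, DEBUG, WARN, INFO).
For example, row XK5 column ERROR takes count=225 from the long row (XK5, ERROR).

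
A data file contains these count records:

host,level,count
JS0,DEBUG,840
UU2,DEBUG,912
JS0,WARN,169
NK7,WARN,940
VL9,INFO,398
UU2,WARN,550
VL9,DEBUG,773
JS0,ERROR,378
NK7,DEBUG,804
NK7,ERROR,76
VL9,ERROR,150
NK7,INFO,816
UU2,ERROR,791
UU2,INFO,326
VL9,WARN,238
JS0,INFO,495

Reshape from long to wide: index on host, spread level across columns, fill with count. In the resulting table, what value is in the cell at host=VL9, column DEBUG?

773

Wide layout: rows indexed by host, columns are the 4 distinct level values (DEBUG, WARN, INFO, ERROR).
Cell (host=VL9, level=DEBUG) draws from the long row where host=VL9 and level=DEBUG, which has count=773.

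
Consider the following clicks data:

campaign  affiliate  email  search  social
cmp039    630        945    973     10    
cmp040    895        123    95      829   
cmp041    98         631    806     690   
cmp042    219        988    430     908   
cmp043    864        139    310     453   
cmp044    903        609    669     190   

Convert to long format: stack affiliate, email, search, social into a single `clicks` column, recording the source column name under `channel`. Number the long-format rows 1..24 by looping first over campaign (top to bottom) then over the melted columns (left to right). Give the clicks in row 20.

453

24 rows total (6 × 4). Row 20: index ⌊(20-1)/4⌋ = 4 into campaign → cmp043; (20-1) mod 4 = 3 into the melted columns → social.
So row 20 is (cmp043, social, 453); clicks = 453.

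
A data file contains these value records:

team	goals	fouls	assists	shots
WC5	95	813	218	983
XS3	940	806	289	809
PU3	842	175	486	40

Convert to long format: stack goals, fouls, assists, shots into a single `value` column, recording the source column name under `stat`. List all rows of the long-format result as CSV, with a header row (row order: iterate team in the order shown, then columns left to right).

Each (team, column) pair becomes one row: 3 × 4 = 12 rows.
For example, (WC5, goals) → value=95.

team,stat,value
WC5,goals,95
WC5,fouls,813
WC5,assists,218
WC5,shots,983
XS3,goals,940
XS3,fouls,806
XS3,assists,289
XS3,shots,809
PU3,goals,842
PU3,fouls,175
PU3,assists,486
PU3,shots,40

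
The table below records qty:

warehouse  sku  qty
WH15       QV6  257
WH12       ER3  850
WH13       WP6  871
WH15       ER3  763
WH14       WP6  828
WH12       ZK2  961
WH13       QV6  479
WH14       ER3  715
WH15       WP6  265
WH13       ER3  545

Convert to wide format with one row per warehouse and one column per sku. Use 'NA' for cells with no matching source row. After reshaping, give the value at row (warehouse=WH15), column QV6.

257

The long row with warehouse=WH15, sku=QV6 has qty=257.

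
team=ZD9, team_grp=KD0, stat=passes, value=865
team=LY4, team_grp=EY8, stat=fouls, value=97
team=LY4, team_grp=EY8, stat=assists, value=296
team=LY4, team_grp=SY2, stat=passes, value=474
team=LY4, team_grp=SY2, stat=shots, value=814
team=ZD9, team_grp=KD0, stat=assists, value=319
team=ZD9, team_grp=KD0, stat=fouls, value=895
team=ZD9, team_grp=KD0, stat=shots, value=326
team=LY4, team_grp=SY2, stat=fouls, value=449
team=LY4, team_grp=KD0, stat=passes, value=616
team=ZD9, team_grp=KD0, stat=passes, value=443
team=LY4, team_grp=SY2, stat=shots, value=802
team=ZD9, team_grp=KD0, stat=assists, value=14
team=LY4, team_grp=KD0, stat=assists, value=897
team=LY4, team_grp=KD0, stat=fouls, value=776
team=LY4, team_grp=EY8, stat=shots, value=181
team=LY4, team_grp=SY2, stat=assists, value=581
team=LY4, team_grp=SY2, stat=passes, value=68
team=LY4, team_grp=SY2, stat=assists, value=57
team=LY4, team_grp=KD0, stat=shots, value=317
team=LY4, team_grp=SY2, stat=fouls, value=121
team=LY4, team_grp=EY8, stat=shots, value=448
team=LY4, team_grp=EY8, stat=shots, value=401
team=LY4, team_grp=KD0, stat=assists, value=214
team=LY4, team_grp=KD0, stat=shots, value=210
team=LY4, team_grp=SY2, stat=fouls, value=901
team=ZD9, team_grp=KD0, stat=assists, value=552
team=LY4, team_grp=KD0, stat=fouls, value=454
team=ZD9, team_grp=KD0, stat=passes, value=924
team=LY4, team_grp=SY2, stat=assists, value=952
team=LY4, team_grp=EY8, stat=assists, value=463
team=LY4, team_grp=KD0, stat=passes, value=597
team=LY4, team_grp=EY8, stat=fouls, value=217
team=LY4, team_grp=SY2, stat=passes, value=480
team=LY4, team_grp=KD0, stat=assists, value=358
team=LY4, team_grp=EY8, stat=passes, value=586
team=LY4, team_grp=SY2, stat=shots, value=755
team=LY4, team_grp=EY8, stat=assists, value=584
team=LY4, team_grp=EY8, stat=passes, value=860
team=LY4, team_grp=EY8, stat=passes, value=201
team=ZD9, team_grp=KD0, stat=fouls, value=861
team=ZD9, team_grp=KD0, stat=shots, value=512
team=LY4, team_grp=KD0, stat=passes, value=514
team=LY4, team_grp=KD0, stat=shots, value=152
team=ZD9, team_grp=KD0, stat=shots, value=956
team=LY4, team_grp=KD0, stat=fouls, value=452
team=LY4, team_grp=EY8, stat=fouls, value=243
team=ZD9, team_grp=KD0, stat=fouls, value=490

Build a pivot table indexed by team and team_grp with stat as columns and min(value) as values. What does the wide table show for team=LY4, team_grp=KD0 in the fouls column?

Rows with team=LY4, team_grp=KD0 and stat=fouls: value values are 776, 454, 452.
min(776, 454, 452) = 452.

452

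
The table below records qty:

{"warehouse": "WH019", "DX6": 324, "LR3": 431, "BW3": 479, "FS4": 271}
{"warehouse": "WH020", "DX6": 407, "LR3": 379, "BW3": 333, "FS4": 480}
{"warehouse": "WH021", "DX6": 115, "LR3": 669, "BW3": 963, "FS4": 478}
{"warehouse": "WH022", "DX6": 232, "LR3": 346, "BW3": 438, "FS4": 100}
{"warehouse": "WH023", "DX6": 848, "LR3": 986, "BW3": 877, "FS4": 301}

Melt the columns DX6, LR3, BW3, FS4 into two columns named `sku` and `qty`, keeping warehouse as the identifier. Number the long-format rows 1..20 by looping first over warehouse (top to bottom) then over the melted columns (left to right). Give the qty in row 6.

379

20 rows total (5 × 4). Row 6: index ⌊(6-1)/4⌋ = 1 into warehouse → WH020; (6-1) mod 4 = 1 into the melted columns → LR3.
So row 6 is (WH020, LR3, 379); qty = 379.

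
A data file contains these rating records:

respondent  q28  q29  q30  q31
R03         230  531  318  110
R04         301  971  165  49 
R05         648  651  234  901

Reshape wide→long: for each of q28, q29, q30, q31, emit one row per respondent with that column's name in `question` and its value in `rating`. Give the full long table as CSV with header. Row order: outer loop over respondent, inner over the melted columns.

Each (respondent, column) pair becomes one row: 3 × 4 = 12 rows.
For example, (R03, q28) → rating=230.

respondent,question,rating
R03,q28,230
R03,q29,531
R03,q30,318
R03,q31,110
R04,q28,301
R04,q29,971
R04,q30,165
R04,q31,49
R05,q28,648
R05,q29,651
R05,q30,234
R05,q31,901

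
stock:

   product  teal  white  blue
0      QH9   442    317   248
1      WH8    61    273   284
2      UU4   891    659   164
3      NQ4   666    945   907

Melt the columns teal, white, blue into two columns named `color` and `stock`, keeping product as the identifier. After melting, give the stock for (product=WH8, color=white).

273

Unpivoting turns each (product, wide-column) pair into one long row.
The wide cell at row WH8, column white holds 273, so the long row (WH8, white) has stock=273.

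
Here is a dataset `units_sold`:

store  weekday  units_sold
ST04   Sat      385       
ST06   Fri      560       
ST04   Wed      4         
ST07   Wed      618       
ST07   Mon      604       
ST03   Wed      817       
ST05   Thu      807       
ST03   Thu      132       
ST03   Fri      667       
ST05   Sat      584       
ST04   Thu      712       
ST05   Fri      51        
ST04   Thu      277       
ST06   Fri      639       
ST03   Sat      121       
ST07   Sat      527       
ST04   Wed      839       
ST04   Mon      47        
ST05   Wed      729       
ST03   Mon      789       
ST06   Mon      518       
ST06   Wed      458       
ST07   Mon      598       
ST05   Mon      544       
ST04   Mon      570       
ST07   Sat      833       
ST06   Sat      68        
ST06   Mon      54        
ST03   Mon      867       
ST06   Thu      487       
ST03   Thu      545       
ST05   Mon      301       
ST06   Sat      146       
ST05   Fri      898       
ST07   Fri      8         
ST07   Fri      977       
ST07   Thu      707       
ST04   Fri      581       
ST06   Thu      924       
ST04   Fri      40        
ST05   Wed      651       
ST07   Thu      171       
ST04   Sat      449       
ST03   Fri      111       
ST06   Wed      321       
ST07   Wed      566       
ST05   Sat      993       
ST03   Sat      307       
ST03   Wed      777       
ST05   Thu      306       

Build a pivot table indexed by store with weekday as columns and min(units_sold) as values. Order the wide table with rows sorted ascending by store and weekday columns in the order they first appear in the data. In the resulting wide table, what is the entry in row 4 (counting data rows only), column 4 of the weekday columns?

54

With rows sorted ascending by store, row 4 is store=ST06. weekday columns in first-appearance order: Sat, Fri, Wed, Mon, Thu; column 4 is Mon.
Long rows with store=ST06, weekday=Mon: min(518, 54) = 54.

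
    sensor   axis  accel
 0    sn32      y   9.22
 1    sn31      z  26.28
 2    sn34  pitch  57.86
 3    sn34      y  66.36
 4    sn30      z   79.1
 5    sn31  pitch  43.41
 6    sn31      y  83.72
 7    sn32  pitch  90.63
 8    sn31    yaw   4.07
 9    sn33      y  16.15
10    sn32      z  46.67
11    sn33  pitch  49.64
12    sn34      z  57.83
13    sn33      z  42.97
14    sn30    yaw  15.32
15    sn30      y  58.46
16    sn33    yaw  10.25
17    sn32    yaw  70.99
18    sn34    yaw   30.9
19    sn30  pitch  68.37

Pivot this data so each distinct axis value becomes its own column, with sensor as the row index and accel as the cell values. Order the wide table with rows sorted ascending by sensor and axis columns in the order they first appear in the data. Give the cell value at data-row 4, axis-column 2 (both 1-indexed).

With rows sorted ascending by sensor, row 4 is sensor=sn33. axis columns in first-appearance order: y, z, pitch, yaw; column 2 is z.
Long rows with sensor=sn33, axis=z: accel = 42.97.

42.97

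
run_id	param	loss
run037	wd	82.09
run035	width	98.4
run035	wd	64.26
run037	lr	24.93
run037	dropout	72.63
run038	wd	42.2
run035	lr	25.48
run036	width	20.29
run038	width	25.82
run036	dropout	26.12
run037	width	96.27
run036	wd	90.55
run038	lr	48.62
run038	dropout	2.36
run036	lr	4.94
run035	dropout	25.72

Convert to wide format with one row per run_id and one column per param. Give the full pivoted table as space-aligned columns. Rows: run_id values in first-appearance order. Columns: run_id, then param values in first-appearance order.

Columns: run_id plus the 4 distinct param values (wd, width, lr, dropout).
For example, row run037 column wd takes loss=82.09 from the long row (run037, wd).

run_id  wd     width  lr     dropout
run037  82.09  96.27  24.93  72.63  
run035  64.26  98.4   25.48  25.72  
run038  42.2   25.82  48.62  2.36   
run036  90.55  20.29  4.94   26.12  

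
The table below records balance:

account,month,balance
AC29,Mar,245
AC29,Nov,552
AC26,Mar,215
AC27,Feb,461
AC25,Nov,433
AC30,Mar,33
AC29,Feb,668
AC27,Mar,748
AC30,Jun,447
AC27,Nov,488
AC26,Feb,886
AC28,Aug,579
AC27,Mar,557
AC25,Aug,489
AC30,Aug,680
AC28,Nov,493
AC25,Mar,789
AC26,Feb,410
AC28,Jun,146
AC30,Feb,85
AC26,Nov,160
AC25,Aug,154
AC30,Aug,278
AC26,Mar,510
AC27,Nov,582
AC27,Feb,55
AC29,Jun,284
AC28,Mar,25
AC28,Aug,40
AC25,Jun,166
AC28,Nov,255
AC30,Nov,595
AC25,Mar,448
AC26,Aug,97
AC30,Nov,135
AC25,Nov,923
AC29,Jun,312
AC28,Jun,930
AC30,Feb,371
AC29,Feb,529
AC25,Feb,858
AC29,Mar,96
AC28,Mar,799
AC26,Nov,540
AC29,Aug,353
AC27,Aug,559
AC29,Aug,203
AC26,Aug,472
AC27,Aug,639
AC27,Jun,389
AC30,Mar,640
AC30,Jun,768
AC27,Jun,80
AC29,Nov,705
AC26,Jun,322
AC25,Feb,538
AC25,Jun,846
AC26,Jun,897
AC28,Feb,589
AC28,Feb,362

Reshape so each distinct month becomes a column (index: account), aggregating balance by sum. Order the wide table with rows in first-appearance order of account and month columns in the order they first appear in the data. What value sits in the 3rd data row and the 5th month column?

1198

With rows in first-appearance order of account, row 3 is account=AC27. month columns in first-appearance order: Mar, Nov, Feb, Jun, Aug; column 5 is Aug.
Long rows with account=AC27, month=Aug: 559 + 639 = 1198.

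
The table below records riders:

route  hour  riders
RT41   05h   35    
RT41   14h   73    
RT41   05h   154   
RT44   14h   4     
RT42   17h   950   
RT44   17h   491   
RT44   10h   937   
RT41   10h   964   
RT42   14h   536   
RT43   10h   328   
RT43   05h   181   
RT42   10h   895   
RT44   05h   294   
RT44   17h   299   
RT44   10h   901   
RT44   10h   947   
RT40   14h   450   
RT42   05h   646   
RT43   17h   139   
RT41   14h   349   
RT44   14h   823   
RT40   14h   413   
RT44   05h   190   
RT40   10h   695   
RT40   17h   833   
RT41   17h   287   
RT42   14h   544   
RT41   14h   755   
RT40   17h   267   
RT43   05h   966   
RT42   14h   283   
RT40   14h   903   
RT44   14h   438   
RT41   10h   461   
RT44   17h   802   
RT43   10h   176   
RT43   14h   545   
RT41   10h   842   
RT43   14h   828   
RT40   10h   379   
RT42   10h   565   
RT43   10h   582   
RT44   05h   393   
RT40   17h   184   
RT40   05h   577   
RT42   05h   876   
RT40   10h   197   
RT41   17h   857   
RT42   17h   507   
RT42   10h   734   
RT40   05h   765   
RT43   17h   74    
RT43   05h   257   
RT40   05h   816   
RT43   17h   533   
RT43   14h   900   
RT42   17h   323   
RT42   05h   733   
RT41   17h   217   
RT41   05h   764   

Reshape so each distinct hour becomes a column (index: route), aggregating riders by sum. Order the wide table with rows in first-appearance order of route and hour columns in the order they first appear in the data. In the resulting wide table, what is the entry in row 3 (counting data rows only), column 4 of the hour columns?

With rows in first-appearance order of route, row 3 is route=RT42. hour columns in first-appearance order: 05h, 14h, 17h, 10h; column 4 is 10h.
Long rows with route=RT42, hour=10h: 895 + 565 + 734 = 2194.

2194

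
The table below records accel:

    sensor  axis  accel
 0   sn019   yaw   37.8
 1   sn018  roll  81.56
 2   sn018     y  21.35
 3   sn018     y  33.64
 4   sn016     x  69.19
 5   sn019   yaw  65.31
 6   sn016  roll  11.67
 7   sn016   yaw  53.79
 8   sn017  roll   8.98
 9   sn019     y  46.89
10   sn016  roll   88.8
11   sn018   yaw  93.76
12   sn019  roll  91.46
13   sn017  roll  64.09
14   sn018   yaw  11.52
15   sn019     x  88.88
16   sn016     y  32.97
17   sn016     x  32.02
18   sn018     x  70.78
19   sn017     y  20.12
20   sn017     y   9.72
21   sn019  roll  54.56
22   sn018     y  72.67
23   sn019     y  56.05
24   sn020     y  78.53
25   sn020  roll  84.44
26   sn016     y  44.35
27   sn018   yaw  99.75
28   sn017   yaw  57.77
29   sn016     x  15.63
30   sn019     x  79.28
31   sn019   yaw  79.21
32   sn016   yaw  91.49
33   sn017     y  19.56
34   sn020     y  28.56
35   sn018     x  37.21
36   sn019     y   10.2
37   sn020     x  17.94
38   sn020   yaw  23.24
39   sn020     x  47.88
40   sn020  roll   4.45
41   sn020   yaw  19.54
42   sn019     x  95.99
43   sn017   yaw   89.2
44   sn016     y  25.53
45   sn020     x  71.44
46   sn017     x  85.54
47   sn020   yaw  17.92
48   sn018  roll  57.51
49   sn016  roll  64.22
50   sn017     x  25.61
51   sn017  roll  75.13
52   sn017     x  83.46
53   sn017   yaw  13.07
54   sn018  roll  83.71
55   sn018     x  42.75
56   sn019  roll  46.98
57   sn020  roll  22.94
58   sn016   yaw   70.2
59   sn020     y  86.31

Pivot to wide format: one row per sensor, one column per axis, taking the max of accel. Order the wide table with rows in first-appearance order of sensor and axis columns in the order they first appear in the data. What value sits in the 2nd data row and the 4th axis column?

70.78

With rows in first-appearance order of sensor, row 2 is sensor=sn018. axis columns in first-appearance order: yaw, roll, y, x; column 4 is x.
Long rows with sensor=sn018, axis=x: max(70.78, 37.21, 42.75) = 70.78.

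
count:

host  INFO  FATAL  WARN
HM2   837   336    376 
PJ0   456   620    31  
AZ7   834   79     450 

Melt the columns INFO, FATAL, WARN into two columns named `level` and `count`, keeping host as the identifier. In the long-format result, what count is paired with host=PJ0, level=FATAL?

620

Unpivoting turns each (host, wide-column) pair into one long row.
The wide cell at row PJ0, column FATAL holds 620, so the long row (PJ0, FATAL) has count=620.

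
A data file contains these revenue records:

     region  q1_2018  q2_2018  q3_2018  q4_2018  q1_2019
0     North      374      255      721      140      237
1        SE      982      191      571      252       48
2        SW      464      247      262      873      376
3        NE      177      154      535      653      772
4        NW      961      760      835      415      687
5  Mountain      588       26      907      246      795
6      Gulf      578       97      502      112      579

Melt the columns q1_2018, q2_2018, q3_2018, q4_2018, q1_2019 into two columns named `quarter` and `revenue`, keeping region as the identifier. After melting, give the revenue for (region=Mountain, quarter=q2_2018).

26

Unpivoting turns each (region, wide-column) pair into one long row.
The wide cell at row Mountain, column q2_2018 holds 26, so the long row (Mountain, q2_2018) has revenue=26.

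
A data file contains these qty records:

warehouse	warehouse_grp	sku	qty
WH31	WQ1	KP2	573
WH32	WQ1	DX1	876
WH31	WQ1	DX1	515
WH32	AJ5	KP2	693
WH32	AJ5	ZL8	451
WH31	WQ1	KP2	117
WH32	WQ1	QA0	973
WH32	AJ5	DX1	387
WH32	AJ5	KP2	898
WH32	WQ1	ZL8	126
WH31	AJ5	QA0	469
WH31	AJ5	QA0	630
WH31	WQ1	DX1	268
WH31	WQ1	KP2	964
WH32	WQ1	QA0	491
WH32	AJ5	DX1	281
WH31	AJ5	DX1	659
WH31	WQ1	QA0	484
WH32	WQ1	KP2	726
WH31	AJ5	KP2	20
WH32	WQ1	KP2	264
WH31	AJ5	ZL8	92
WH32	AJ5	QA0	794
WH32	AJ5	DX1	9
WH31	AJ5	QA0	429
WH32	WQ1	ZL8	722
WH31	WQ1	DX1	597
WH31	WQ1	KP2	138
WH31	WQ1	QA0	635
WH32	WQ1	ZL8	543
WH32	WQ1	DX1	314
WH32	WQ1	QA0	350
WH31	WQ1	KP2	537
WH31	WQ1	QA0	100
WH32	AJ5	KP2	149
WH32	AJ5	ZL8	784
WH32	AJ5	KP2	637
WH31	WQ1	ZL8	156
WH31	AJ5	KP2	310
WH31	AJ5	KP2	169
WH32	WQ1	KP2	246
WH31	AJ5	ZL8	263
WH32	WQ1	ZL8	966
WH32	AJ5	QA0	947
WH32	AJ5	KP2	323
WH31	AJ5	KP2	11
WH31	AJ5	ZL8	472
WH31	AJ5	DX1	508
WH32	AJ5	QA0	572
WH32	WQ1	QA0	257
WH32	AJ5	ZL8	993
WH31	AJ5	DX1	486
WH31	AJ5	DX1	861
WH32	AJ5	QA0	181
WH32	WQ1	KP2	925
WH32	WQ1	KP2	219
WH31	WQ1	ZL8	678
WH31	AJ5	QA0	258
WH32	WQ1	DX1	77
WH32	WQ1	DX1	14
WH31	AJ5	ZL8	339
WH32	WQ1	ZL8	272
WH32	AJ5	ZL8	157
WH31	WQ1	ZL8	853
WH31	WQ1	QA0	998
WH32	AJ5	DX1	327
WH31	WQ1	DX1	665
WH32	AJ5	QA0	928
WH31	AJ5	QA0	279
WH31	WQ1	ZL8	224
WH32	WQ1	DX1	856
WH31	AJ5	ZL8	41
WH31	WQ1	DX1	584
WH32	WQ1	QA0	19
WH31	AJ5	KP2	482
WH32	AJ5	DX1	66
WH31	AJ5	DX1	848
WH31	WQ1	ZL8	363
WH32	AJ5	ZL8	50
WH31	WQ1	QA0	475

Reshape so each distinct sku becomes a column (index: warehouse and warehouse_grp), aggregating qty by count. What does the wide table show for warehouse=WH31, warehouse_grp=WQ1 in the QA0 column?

Rows with warehouse=WH31, warehouse_grp=WQ1 and sku=QA0: qty values are 484, 635, 100, 998, 475.
5 rows match — count = 5.

5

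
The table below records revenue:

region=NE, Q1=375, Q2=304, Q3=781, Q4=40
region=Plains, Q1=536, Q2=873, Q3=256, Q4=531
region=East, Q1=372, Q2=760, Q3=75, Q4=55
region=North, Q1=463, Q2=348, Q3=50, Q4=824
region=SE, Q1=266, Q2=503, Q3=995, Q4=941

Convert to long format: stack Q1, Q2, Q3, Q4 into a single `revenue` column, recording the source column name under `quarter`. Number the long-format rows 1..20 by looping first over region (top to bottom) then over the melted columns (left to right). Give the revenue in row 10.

20 rows total (5 × 4). Row 10: index ⌊(10-1)/4⌋ = 2 into region → East; (10-1) mod 4 = 1 into the melted columns → Q2.
So row 10 is (East, Q2, 760); revenue = 760.

760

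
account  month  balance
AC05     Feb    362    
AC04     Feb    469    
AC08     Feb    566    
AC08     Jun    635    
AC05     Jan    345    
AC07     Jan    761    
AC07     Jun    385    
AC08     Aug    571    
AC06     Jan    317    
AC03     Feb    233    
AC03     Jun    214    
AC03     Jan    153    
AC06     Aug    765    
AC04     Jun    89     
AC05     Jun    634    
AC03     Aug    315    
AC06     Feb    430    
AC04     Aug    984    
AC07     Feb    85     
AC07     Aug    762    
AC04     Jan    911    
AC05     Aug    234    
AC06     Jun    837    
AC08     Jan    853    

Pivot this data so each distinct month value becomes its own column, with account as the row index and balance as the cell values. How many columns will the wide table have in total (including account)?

1 column for account plus 4 distinct month values → 5 columns.

5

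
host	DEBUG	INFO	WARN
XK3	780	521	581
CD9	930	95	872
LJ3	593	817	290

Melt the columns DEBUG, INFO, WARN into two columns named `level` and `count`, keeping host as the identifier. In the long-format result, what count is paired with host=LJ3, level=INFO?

817

Unpivoting turns each (host, wide-column) pair into one long row.
The wide cell at row LJ3, column INFO holds 817, so the long row (LJ3, INFO) has count=817.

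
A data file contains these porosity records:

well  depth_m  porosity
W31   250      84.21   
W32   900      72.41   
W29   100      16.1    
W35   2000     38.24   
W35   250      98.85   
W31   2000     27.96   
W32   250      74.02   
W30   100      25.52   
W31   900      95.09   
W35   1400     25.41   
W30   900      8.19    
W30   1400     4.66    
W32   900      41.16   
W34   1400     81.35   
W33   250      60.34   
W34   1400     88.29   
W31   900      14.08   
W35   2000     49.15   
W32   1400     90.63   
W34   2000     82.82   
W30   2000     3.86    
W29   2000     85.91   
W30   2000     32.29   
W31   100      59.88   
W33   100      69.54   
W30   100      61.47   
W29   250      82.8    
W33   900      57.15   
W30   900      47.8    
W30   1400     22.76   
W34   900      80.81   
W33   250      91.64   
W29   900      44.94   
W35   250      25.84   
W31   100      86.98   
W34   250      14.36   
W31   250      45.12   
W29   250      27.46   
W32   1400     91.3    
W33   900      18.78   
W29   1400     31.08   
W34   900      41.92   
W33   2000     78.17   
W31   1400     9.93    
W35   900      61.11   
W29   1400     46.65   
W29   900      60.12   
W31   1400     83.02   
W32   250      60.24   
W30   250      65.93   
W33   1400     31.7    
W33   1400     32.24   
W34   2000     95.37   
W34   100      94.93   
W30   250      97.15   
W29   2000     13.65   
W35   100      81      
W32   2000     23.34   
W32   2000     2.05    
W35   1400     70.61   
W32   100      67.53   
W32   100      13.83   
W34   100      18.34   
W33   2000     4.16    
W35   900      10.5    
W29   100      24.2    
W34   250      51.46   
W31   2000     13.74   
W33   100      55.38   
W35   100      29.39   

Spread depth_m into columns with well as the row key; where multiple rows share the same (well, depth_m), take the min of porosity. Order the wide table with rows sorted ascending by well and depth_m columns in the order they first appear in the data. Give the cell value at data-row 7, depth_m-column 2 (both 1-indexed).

With rows sorted ascending by well, row 7 is well=W35. depth_m columns in first-appearance order: 250, 900, 100, 2000, 1400; column 2 is 900.
Long rows with well=W35, depth_m=900: min(61.11, 10.5) = 10.5.

10.5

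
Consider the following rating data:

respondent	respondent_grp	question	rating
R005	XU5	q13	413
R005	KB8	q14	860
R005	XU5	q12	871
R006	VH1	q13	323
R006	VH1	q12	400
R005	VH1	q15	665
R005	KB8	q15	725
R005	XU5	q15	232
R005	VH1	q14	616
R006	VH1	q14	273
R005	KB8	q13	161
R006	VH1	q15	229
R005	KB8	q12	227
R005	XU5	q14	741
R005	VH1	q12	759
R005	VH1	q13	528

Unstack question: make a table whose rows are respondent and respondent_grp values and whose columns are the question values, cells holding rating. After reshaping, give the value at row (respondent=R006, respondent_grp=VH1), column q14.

Wide layout: rows indexed by respondent and respondent_grp, columns are the 4 distinct question values (q13, q14, q12, q15).
Cell (respondent=R006, respondent_grp=VH1, question=q14) draws from the long row where respondent=R006, respondent_grp=VH1 and question=q14, which has rating=273.

273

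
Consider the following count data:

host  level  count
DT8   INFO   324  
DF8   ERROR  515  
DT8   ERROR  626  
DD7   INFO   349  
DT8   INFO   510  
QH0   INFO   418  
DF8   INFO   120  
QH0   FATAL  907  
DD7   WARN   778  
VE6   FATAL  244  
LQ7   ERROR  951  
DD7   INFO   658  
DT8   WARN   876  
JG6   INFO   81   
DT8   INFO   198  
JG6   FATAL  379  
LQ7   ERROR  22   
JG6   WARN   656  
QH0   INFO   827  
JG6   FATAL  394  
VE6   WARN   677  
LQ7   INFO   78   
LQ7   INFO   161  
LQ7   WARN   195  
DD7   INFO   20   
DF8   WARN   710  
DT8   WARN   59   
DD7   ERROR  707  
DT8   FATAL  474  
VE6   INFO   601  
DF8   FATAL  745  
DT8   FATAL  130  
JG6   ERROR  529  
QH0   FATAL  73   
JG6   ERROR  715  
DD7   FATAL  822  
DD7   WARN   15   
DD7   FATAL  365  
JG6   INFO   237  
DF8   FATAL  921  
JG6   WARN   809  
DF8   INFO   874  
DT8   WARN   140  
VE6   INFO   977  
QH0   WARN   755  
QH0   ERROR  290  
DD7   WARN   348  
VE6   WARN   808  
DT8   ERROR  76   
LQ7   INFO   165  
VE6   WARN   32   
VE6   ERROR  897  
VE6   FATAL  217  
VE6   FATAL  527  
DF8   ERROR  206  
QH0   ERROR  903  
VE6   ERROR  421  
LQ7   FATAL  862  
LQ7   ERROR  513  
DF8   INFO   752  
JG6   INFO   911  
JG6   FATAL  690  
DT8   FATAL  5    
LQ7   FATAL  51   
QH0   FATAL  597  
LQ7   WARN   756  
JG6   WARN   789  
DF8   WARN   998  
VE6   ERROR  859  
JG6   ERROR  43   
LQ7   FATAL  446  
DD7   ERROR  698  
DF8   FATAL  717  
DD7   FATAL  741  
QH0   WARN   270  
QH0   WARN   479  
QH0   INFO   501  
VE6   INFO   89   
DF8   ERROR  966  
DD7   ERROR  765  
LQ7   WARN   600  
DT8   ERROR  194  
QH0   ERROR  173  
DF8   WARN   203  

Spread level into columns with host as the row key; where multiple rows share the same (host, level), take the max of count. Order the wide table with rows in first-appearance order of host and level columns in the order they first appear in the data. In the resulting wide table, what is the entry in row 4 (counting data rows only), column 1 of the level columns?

With rows in first-appearance order of host, row 4 is host=QH0. level columns in first-appearance order: INFO, ERROR, FATAL, WARN; column 1 is INFO.
Long rows with host=QH0, level=INFO: max(418, 827, 501) = 827.

827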